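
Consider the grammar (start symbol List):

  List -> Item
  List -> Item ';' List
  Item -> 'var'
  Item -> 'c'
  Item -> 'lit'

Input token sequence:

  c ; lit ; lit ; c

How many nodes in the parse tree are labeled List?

4

[List [Item c] ; [List [Item lit] ; [List [Item lit] ; [List [Item c]]]]]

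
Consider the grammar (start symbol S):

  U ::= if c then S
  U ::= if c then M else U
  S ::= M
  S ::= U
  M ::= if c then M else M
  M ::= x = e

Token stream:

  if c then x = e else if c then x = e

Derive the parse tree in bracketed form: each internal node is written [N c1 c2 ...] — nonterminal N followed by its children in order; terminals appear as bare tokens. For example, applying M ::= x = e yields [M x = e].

S
U
if c then M else U
if c then x = e else U
if c then x = e else if c then S
if c then x = e else if c then M
if c then x = e else if c then x = e

[S [U if c then [M x = e] else [U if c then [S [M x = e]]]]]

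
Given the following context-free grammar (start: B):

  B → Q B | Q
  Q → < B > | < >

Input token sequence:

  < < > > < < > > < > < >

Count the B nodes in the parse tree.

[B [Q < [B [Q < >]] >] [B [Q < [B [Q < >]] >] [B [Q < >] [B [Q < >]]]]]

6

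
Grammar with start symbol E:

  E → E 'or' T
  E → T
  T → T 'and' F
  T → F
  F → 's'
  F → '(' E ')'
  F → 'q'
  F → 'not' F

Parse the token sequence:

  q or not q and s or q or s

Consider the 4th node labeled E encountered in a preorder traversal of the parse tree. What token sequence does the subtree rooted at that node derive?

[E [E [E [E [T [F q]]] or [T [T [F not [F q]]] and [F s]]] or [T [F q]]] or [T [F s]]]

q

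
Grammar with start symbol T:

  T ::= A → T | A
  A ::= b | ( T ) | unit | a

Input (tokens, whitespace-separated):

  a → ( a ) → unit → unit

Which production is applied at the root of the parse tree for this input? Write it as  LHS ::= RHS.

T ::= A → T

[T [A a] → [T [A ( [T [A a]] )] → [T [A unit] → [T [A unit]]]]]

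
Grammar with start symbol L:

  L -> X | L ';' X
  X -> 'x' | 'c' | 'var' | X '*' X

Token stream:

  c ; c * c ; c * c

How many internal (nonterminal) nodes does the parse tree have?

[L [L [L [X c]] ; [X [X c] * [X c]]] ; [X [X c] * [X c]]]

10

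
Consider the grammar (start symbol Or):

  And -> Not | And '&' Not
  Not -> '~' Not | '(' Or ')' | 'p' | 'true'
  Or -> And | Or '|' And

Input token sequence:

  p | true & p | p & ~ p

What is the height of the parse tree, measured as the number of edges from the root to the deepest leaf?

[Or [Or [Or [And [Not p]]] | [And [And [Not true]] & [Not p]]] | [And [And [Not p]] & [Not ~ [Not p]]]]

5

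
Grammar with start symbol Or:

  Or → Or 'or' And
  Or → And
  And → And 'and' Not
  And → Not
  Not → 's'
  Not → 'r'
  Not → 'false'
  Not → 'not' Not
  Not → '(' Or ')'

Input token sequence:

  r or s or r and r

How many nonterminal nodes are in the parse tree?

11

[Or [Or [Or [And [Not r]]] or [And [Not s]]] or [And [And [Not r]] and [Not r]]]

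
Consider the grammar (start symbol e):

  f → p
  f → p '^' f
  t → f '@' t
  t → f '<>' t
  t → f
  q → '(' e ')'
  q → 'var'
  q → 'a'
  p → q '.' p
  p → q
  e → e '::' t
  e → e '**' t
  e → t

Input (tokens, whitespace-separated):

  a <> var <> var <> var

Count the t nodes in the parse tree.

4

[e [t [f [p [q a]]] <> [t [f [p [q var]]] <> [t [f [p [q var]]] <> [t [f [p [q var]]]]]]]]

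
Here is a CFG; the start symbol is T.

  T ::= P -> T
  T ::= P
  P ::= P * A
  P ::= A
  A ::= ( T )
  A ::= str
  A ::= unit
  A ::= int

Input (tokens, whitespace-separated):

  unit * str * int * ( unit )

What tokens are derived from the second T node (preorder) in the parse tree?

unit

[T [P [P [P [P [A unit]] * [A str]] * [A int]] * [A ( [T [P [A unit]]] )]]]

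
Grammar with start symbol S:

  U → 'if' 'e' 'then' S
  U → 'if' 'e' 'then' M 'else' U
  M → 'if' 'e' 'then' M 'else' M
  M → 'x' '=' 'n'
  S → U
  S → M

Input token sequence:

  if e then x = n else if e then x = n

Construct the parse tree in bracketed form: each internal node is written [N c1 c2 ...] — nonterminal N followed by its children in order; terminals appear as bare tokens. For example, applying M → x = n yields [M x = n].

S
U
if e then M else U
if e then x = n else U
if e then x = n else if e then S
if e then x = n else if e then M
if e then x = n else if e then x = n

[S [U if e then [M x = n] else [U if e then [S [M x = n]]]]]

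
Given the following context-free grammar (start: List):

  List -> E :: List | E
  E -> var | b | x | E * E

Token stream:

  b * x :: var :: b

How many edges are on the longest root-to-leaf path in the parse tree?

4

[List [E [E b] * [E x]] :: [List [E var] :: [List [E b]]]]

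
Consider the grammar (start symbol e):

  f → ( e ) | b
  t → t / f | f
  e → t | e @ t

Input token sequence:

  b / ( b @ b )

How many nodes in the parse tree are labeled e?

[e [t [t [f b]] / [f ( [e [e [t [f b]]] @ [t [f b]]] )]]]

3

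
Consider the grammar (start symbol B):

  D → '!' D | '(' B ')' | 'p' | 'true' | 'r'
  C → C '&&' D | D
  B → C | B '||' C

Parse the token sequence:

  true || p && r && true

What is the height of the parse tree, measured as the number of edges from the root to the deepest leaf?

5

[B [B [C [D true]]] || [C [C [C [D p]] && [D r]] && [D true]]]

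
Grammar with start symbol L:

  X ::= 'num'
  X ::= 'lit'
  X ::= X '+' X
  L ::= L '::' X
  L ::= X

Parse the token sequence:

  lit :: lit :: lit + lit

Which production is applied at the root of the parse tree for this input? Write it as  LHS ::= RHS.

L ::= L '::' X

[L [L [L [X lit]] :: [X lit]] :: [X [X lit] + [X lit]]]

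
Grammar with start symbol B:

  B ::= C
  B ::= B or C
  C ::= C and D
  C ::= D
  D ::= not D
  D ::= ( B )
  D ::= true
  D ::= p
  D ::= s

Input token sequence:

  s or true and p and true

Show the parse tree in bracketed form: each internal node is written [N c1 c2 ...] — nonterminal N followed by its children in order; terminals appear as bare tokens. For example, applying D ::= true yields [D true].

[B [B [C [D s]]] or [C [C [C [D true]] and [D p]] and [D true]]]

B
B or C
C or C
D or C
s or C
s or C and D
s or C and D and D
s or D and D and D
s or true and D and D
s or true and p and D
s or true and p and true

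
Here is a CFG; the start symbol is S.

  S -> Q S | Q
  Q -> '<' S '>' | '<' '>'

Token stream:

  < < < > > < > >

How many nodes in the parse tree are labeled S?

4

[S [Q < [S [Q < [S [Q < >]] >] [S [Q < >]]] >]]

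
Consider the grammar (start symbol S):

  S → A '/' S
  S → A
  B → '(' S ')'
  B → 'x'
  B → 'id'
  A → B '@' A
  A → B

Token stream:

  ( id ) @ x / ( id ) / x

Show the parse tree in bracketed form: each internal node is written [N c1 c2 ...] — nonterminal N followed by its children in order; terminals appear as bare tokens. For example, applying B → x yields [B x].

[S [A [B ( [S [A [B id]]] )] @ [A [B x]]] / [S [A [B ( [S [A [B id]]] )]] / [S [A [B x]]]]]

S
A / S
B @ A / S
( S ) @ A / S
( A ) @ A / S
( B ) @ A / S
( id ) @ A / S
( id ) @ B / S
( id ) @ x / S
( id ) @ x / A / S
( id ) @ x / B / S
( id ) @ x / ( S ) / S
( id ) @ x / ( A ) / S
( id ) @ x / ( B ) / S
( id ) @ x / ( id ) / S
( id ) @ x / ( id ) / A
( id ) @ x / ( id ) / B
( id ) @ x / ( id ) / x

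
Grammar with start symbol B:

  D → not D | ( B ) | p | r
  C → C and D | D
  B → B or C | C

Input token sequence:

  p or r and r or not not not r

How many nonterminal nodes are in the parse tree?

14

[B [B [B [C [D p]]] or [C [C [D r]] and [D r]]] or [C [D not [D not [D not [D r]]]]]]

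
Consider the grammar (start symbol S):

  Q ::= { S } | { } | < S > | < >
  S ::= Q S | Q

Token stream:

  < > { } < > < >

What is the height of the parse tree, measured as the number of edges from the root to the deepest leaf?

[S [Q < >] [S [Q { }] [S [Q < >] [S [Q < >]]]]]

5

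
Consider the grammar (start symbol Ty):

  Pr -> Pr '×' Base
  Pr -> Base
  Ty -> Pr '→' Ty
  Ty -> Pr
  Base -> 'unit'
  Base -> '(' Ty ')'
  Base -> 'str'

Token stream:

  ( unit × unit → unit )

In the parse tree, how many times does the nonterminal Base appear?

[Ty [Pr [Base ( [Ty [Pr [Pr [Base unit]] × [Base unit]] → [Ty [Pr [Base unit]]]] )]]]

4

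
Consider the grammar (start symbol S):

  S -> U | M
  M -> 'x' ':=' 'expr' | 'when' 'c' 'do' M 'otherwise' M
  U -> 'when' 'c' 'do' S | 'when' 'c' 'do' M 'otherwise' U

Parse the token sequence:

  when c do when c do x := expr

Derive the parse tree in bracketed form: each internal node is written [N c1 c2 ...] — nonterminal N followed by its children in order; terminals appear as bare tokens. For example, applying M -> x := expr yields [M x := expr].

S
U
when c do S
when c do U
when c do when c do S
when c do when c do M
when c do when c do x := expr

[S [U when c do [S [U when c do [S [M x := expr]]]]]]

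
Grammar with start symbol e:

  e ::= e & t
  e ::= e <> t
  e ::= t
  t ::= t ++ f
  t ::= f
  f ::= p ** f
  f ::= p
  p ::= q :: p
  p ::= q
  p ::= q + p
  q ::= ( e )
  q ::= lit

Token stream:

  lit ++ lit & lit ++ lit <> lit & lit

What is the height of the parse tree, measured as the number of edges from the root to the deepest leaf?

[e [e [e [e [t [t [f [p [q lit]]]] ++ [f [p [q lit]]]]] & [t [t [f [p [q lit]]]] ++ [f [p [q lit]]]]] <> [t [f [p [q lit]]]]] & [t [f [p [q lit]]]]]

9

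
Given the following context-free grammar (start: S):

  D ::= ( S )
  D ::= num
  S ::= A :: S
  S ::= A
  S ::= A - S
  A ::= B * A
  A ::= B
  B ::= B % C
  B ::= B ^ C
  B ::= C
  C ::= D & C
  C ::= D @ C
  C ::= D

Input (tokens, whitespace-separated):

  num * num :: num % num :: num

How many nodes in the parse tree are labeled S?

3

[S [A [B [C [D num]]] * [A [B [C [D num]]]]] :: [S [A [B [B [C [D num]]] % [C [D num]]]] :: [S [A [B [C [D num]]]]]]]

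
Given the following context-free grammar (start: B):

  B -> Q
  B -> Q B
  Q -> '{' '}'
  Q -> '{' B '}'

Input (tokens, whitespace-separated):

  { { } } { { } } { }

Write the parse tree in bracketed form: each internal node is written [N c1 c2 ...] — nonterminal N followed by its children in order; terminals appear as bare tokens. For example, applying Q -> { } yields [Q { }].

B
Q B
{ B } B
{ Q } B
{ { } } B
{ { } } Q B
{ { } } { B } B
{ { } } { Q } B
{ { } } { { } } B
{ { } } { { } } Q
{ { } } { { } } { }

[B [Q { [B [Q { }]] }] [B [Q { [B [Q { }]] }] [B [Q { }]]]]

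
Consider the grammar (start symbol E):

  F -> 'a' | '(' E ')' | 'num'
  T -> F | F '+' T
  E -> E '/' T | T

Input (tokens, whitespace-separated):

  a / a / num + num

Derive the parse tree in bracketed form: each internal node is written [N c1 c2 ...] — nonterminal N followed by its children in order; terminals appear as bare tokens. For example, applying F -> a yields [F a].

[E [E [E [T [F a]]] / [T [F a]]] / [T [F num] + [T [F num]]]]

E
E / T
E / T / T
T / T / T
F / T / T
a / T / T
a / F / T
a / a / T
a / a / F + T
a / a / num + T
a / a / num + F
a / a / num + num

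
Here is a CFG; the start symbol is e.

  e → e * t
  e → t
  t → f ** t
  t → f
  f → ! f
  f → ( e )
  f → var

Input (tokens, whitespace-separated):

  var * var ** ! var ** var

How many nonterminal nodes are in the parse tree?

11

[e [e [t [f var]]] * [t [f var] ** [t [f ! [f var]] ** [t [f var]]]]]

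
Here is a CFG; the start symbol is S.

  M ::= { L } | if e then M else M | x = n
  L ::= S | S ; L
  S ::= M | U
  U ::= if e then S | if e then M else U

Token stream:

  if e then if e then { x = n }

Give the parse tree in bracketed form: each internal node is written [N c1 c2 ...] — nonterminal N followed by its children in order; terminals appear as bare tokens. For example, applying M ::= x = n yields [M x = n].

S
U
if e then S
if e then U
if e then if e then S
if e then if e then M
if e then if e then { L }
if e then if e then { S }
if e then if e then { M }
if e then if e then { x = n }

[S [U if e then [S [U if e then [S [M { [L [S [M x = n]]] }]]]]]]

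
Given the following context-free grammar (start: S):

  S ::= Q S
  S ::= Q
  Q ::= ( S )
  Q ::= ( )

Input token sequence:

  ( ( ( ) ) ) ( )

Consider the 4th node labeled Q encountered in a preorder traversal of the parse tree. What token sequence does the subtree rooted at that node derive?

[S [Q ( [S [Q ( [S [Q ( )]] )]] )] [S [Q ( )]]]

( )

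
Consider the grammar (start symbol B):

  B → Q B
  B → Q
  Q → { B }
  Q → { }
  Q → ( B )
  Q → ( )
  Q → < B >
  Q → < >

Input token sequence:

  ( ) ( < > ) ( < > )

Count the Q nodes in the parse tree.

[B [Q ( )] [B [Q ( [B [Q < >]] )] [B [Q ( [B [Q < >]] )]]]]

5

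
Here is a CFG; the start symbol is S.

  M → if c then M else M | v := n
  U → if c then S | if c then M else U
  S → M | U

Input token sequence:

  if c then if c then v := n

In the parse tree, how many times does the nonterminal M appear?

[S [U if c then [S [U if c then [S [M v := n]]]]]]

1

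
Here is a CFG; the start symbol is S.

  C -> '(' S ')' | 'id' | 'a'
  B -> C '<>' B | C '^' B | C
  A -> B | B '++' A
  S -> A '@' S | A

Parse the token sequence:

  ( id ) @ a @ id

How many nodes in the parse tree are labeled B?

[S [A [B [C ( [S [A [B [C id]]]] )]]] @ [S [A [B [C a]]] @ [S [A [B [C id]]]]]]

4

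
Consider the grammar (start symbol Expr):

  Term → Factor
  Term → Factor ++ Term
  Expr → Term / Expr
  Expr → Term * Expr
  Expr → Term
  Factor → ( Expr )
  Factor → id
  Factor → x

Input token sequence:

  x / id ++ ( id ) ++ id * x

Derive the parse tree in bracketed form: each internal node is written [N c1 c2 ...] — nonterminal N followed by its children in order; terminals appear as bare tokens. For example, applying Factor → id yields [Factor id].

[Expr [Term [Factor x]] / [Expr [Term [Factor id] ++ [Term [Factor ( [Expr [Term [Factor id]]] )] ++ [Term [Factor id]]]] * [Expr [Term [Factor x]]]]]

Expr
Term / Expr
Factor / Expr
x / Expr
x / Term * Expr
x / Factor ++ Term * Expr
x / id ++ Term * Expr
x / id ++ Factor ++ Term * Expr
x / id ++ ( Expr ) ++ Term * Expr
x / id ++ ( Term ) ++ Term * Expr
x / id ++ ( Factor ) ++ Term * Expr
x / id ++ ( id ) ++ Term * Expr
x / id ++ ( id ) ++ Factor * Expr
x / id ++ ( id ) ++ id * Expr
x / id ++ ( id ) ++ id * Term
x / id ++ ( id ) ++ id * Factor
x / id ++ ( id ) ++ id * x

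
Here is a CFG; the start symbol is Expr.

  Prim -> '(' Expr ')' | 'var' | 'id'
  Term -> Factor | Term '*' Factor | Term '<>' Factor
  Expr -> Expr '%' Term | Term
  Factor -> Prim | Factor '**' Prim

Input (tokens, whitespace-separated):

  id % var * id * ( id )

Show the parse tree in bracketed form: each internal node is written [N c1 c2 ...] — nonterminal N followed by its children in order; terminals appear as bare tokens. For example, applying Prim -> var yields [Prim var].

Expr
Expr % Term
Term % Term
Factor % Term
Prim % Term
id % Term
id % Term * Factor
id % Term * Factor * Factor
id % Factor * Factor * Factor
id % Prim * Factor * Factor
id % var * Factor * Factor
id % var * Prim * Factor
id % var * id * Factor
id % var * id * Prim
id % var * id * ( Expr )
id % var * id * ( Term )
id % var * id * ( Factor )
id % var * id * ( Prim )
id % var * id * ( id )

[Expr [Expr [Term [Factor [Prim id]]]] % [Term [Term [Term [Factor [Prim var]]] * [Factor [Prim id]]] * [Factor [Prim ( [Expr [Term [Factor [Prim id]]]] )]]]]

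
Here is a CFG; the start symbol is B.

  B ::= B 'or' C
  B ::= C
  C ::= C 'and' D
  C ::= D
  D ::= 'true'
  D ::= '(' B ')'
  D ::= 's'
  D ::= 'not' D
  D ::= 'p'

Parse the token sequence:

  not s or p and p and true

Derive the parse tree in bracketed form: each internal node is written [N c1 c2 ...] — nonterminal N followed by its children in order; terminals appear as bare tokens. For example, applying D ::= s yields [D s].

B
B or C
C or C
D or C
not D or C
not s or C
not s or C and D
not s or C and D and D
not s or D and D and D
not s or p and D and D
not s or p and p and D
not s or p and p and true

[B [B [C [D not [D s]]]] or [C [C [C [D p]] and [D p]] and [D true]]]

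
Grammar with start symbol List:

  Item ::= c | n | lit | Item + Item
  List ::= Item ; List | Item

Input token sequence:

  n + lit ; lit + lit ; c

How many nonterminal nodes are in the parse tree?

[List [Item [Item n] + [Item lit]] ; [List [Item [Item lit] + [Item lit]] ; [List [Item c]]]]

10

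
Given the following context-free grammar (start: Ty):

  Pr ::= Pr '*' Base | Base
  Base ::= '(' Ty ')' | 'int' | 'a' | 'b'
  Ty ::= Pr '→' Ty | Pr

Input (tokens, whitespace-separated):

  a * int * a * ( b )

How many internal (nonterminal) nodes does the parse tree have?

12

[Ty [Pr [Pr [Pr [Pr [Base a]] * [Base int]] * [Base a]] * [Base ( [Ty [Pr [Base b]]] )]]]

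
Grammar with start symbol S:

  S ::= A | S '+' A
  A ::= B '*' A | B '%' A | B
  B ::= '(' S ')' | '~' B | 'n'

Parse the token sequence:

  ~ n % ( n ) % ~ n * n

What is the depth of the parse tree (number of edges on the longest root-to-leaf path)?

[S [A [B ~ [B n]] % [A [B ( [S [A [B n]]] )] % [A [B ~ [B n]] * [A [B n]]]]]]

7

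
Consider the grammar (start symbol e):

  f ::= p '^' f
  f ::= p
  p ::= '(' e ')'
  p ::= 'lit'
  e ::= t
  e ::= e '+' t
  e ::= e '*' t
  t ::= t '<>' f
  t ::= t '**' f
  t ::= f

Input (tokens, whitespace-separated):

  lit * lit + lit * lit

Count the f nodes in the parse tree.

[e [e [e [e [t [f [p lit]]]] * [t [f [p lit]]]] + [t [f [p lit]]]] * [t [f [p lit]]]]

4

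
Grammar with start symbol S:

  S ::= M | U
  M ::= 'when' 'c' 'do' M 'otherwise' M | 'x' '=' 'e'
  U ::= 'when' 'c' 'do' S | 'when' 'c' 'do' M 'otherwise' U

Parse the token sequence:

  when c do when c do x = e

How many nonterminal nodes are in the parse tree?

[S [U when c do [S [U when c do [S [M x = e]]]]]]

6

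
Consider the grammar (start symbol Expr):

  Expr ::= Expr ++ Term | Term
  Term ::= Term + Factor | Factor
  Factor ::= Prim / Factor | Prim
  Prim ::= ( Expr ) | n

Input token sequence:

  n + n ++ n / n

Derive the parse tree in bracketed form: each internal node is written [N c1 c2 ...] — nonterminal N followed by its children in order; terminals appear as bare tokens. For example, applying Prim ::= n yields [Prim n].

Expr
Expr ++ Term
Term ++ Term
Term + Factor ++ Term
Factor + Factor ++ Term
Prim + Factor ++ Term
n + Factor ++ Term
n + Prim ++ Term
n + n ++ Term
n + n ++ Factor
n + n ++ Prim / Factor
n + n ++ n / Factor
n + n ++ n / Prim
n + n ++ n / n

[Expr [Expr [Term [Term [Factor [Prim n]]] + [Factor [Prim n]]]] ++ [Term [Factor [Prim n] / [Factor [Prim n]]]]]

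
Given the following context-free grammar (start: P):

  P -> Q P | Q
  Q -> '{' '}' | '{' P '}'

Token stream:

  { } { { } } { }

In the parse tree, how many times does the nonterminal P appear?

[P [Q { }] [P [Q { [P [Q { }]] }] [P [Q { }]]]]

4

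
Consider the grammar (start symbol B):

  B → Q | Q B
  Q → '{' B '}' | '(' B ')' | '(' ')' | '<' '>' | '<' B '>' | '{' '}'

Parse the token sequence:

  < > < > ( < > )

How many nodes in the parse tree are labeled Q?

[B [Q < >] [B [Q < >] [B [Q ( [B [Q < >]] )]]]]

4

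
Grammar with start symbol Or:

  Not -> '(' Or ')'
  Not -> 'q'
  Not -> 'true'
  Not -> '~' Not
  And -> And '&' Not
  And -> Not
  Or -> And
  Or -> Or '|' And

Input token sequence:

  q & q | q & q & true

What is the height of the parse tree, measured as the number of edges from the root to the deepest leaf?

5

[Or [Or [And [And [Not q]] & [Not q]]] | [And [And [And [Not q]] & [Not q]] & [Not true]]]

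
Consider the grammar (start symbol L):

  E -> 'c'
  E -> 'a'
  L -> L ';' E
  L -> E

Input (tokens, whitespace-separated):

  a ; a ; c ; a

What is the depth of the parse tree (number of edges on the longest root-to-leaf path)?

5

[L [L [L [L [E a]] ; [E a]] ; [E c]] ; [E a]]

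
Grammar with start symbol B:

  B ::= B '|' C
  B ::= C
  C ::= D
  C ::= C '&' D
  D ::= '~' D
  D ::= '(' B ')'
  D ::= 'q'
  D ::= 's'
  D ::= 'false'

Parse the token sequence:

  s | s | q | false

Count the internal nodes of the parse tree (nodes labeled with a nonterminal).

12

[B [B [B [B [C [D s]]] | [C [D s]]] | [C [D q]]] | [C [D false]]]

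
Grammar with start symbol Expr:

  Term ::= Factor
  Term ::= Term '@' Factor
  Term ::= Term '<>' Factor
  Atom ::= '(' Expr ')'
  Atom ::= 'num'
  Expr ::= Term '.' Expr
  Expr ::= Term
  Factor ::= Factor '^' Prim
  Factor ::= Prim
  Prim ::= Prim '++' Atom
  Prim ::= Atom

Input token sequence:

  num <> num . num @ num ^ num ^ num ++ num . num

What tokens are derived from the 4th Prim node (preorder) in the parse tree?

[Expr [Term [Term [Factor [Prim [Atom num]]]] <> [Factor [Prim [Atom num]]]] . [Expr [Term [Term [Factor [Prim [Atom num]]]] @ [Factor [Factor [Factor [Prim [Atom num]]] ^ [Prim [Atom num]]] ^ [Prim [Prim [Atom num]] ++ [Atom num]]]] . [Expr [Term [Factor [Prim [Atom num]]]]]]]

num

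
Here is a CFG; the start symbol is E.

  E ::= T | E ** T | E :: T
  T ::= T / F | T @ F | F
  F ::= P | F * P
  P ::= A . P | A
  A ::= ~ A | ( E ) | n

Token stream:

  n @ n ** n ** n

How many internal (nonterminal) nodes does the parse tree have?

[E [E [E [T [T [F [P [A n]]]] @ [F [P [A n]]]]] ** [T [F [P [A n]]]]] ** [T [F [P [A n]]]]]

19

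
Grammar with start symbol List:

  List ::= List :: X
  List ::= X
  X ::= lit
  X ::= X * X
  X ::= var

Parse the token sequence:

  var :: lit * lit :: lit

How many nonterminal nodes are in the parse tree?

[List [List [List [X var]] :: [X [X lit] * [X lit]]] :: [X lit]]

8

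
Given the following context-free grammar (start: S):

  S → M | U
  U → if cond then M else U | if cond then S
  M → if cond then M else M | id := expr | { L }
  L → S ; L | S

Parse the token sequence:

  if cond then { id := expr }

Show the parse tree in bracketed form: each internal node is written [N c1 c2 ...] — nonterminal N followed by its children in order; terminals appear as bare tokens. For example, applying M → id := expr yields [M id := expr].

S
U
if cond then S
if cond then M
if cond then { L }
if cond then { S }
if cond then { M }
if cond then { id := expr }

[S [U if cond then [S [M { [L [S [M id := expr]]] }]]]]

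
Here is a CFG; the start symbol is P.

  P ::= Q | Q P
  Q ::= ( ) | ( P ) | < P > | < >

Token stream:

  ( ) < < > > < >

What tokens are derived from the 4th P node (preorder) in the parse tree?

[P [Q ( )] [P [Q < [P [Q < >]] >] [P [Q < >]]]]

< >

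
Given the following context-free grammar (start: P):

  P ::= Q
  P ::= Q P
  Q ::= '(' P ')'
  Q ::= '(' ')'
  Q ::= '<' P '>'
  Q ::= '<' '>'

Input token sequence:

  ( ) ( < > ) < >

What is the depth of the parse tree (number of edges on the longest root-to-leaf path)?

5

[P [Q ( )] [P [Q ( [P [Q < >]] )] [P [Q < >]]]]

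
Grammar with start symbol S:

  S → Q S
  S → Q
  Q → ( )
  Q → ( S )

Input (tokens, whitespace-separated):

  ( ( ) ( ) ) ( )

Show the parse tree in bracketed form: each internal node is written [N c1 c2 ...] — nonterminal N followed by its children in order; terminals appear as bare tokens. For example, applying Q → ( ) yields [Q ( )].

[S [Q ( [S [Q ( )] [S [Q ( )]]] )] [S [Q ( )]]]

S
Q S
( S ) S
( Q S ) S
( ( ) S ) S
( ( ) Q ) S
( ( ) ( ) ) S
( ( ) ( ) ) Q
( ( ) ( ) ) ( )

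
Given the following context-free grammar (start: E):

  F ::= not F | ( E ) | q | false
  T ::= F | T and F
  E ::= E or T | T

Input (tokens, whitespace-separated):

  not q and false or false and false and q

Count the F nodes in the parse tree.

6

[E [E [T [T [F not [F q]]] and [F false]]] or [T [T [T [F false]] and [F false]] and [F q]]]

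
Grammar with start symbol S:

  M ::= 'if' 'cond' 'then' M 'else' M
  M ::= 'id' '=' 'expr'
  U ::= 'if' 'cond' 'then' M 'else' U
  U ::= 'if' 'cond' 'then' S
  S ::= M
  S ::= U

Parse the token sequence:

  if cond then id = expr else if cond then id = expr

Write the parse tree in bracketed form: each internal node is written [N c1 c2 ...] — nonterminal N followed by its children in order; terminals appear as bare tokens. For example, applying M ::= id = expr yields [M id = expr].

[S [U if cond then [M id = expr] else [U if cond then [S [M id = expr]]]]]

S
U
if cond then M else U
if cond then id = expr else U
if cond then id = expr else if cond then S
if cond then id = expr else if cond then M
if cond then id = expr else if cond then id = expr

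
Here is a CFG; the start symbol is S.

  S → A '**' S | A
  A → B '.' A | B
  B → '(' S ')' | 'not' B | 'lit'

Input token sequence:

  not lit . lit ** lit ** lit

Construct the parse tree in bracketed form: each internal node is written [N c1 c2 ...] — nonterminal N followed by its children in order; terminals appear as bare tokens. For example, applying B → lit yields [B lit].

S
A ** S
B . A ** S
not B . A ** S
not lit . A ** S
not lit . B ** S
not lit . lit ** S
not lit . lit ** A ** S
not lit . lit ** B ** S
not lit . lit ** lit ** S
not lit . lit ** lit ** A
not lit . lit ** lit ** B
not lit . lit ** lit ** lit

[S [A [B not [B lit]] . [A [B lit]]] ** [S [A [B lit]] ** [S [A [B lit]]]]]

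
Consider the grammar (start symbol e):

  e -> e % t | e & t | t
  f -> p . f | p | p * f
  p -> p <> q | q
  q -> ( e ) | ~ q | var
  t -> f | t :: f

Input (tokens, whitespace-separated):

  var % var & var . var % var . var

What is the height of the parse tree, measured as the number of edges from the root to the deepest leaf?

8

[e [e [e [e [t [f [p [q var]]]]] % [t [f [p [q var]]]]] & [t [f [p [q var]] . [f [p [q var]]]]]] % [t [f [p [q var]] . [f [p [q var]]]]]]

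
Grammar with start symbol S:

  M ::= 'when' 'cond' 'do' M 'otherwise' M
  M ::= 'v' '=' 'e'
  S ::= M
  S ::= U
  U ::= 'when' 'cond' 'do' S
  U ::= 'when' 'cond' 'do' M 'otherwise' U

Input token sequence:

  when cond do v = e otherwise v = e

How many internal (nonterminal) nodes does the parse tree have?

[S [M when cond do [M v = e] otherwise [M v = e]]]

4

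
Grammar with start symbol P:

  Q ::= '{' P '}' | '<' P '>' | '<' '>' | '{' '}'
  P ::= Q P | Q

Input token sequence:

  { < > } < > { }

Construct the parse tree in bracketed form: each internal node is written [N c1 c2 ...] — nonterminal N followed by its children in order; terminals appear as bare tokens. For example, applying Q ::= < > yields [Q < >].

[P [Q { [P [Q < >]] }] [P [Q < >] [P [Q { }]]]]

P
Q P
{ P } P
{ Q } P
{ < > } P
{ < > } Q P
{ < > } < > P
{ < > } < > Q
{ < > } < > { }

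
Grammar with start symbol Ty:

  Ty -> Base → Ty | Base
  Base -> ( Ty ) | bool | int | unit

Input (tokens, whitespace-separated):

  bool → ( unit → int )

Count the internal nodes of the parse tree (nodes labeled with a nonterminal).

8

[Ty [Base bool] → [Ty [Base ( [Ty [Base unit] → [Ty [Base int]]] )]]]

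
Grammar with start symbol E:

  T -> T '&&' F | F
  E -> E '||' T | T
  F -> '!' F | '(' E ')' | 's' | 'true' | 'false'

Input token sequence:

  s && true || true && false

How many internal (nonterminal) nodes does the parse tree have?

[E [E [T [T [F s]] && [F true]]] || [T [T [F true]] && [F false]]]

10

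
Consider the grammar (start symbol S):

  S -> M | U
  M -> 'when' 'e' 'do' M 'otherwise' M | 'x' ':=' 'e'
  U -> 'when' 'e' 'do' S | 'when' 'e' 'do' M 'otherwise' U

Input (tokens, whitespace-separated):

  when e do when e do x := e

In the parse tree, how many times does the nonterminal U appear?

[S [U when e do [S [U when e do [S [M x := e]]]]]]

2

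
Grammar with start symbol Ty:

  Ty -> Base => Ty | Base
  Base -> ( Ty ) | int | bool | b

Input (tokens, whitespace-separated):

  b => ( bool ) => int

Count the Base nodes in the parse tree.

4

[Ty [Base b] => [Ty [Base ( [Ty [Base bool]] )] => [Ty [Base int]]]]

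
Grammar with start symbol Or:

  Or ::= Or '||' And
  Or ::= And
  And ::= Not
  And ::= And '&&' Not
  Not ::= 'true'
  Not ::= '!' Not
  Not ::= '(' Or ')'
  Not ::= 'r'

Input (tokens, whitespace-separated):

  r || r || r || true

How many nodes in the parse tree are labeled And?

[Or [Or [Or [Or [And [Not r]]] || [And [Not r]]] || [And [Not r]]] || [And [Not true]]]

4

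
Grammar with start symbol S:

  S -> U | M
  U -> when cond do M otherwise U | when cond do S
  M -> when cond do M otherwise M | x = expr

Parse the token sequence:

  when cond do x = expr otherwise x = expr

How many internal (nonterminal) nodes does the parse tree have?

4

[S [M when cond do [M x = expr] otherwise [M x = expr]]]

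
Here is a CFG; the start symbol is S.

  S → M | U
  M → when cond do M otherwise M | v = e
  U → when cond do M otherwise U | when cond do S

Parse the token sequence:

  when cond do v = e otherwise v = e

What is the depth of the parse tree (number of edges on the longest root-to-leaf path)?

[S [M when cond do [M v = e] otherwise [M v = e]]]

3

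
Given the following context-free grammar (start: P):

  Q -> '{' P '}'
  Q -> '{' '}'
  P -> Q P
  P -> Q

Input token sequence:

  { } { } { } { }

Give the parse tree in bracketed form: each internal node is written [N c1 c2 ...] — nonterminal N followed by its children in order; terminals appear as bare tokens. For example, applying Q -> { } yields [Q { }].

P
Q P
{ } P
{ } Q P
{ } { } P
{ } { } Q P
{ } { } { } P
{ } { } { } Q
{ } { } { } { }

[P [Q { }] [P [Q { }] [P [Q { }] [P [Q { }]]]]]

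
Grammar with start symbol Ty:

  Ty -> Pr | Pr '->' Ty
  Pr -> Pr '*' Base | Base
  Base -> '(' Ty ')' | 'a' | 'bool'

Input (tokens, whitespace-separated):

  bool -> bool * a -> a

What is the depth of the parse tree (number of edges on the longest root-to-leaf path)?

[Ty [Pr [Base bool]] -> [Ty [Pr [Pr [Base bool]] * [Base a]] -> [Ty [Pr [Base a]]]]]

5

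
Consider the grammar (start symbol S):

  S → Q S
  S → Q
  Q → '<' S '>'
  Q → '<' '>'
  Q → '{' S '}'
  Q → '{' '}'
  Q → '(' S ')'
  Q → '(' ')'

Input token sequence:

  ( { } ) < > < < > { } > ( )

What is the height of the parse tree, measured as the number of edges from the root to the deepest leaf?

7

[S [Q ( [S [Q { }]] )] [S [Q < >] [S [Q < [S [Q < >] [S [Q { }]]] >] [S [Q ( )]]]]]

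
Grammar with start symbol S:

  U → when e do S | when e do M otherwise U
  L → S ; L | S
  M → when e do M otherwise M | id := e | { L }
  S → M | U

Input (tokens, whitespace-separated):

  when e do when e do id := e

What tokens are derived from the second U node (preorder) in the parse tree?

when e do id := e

[S [U when e do [S [U when e do [S [M id := e]]]]]]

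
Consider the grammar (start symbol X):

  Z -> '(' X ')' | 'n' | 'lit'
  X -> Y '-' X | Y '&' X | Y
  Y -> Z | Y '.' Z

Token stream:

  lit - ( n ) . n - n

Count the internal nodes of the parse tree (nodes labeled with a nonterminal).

[X [Y [Z lit]] - [X [Y [Y [Z ( [X [Y [Z n]]] )]] . [Z n]] - [X [Y [Z n]]]]]

14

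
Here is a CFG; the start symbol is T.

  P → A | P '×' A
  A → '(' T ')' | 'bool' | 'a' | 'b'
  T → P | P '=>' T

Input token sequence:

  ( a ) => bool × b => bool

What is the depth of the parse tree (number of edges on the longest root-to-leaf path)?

6

[T [P [A ( [T [P [A a]]] )]] => [T [P [P [A bool]] × [A b]] => [T [P [A bool]]]]]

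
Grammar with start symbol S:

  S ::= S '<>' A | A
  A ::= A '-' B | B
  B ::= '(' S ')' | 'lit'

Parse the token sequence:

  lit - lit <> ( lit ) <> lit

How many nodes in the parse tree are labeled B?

5

[S [S [S [A [A [B lit]] - [B lit]]] <> [A [B ( [S [A [B lit]]] )]]] <> [A [B lit]]]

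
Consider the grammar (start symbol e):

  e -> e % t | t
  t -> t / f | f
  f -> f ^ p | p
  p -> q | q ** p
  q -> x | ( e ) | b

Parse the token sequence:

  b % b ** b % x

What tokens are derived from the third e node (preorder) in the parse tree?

[e [e [e [t [f [p [q b]]]]] % [t [f [p [q b] ** [p [q b]]]]]] % [t [f [p [q x]]]]]

b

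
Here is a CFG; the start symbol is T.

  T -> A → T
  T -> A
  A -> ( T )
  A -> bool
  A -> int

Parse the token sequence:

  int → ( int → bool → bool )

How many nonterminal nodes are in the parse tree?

10

[T [A int] → [T [A ( [T [A int] → [T [A bool] → [T [A bool]]]] )]]]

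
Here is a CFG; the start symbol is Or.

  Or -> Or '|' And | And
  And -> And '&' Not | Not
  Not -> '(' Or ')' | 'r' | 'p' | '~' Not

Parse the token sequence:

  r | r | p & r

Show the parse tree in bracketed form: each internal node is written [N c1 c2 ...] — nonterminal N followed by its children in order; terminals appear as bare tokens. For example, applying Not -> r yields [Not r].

[Or [Or [Or [And [Not r]]] | [And [Not r]]] | [And [And [Not p]] & [Not r]]]

Or
Or | And
Or | And | And
And | And | And
Not | And | And
r | And | And
r | Not | And
r | r | And
r | r | And & Not
r | r | Not & Not
r | r | p & Not
r | r | p & r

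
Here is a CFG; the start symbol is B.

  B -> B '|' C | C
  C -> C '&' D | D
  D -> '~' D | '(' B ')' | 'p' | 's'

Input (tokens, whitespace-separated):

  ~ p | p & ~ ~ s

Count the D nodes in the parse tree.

[B [B [C [D ~ [D p]]]] | [C [C [D p]] & [D ~ [D ~ [D s]]]]]

6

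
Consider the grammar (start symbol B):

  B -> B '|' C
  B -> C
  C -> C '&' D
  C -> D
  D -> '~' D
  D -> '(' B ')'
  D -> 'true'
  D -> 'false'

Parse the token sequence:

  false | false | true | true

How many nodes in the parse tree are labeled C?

4

[B [B [B [B [C [D false]]] | [C [D false]]] | [C [D true]]] | [C [D true]]]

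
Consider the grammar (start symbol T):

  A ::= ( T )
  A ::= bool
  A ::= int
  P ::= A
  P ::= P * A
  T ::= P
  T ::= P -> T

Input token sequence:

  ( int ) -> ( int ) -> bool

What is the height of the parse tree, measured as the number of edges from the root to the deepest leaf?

[T [P [A ( [T [P [A int]]] )]] -> [T [P [A ( [T [P [A int]]] )]] -> [T [P [A bool]]]]]

7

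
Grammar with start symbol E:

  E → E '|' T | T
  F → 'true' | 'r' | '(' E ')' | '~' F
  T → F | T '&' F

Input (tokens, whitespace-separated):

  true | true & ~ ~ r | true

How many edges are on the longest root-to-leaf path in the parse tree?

6

[E [E [E [T [F true]]] | [T [T [F true]] & [F ~ [F ~ [F r]]]]] | [T [F true]]]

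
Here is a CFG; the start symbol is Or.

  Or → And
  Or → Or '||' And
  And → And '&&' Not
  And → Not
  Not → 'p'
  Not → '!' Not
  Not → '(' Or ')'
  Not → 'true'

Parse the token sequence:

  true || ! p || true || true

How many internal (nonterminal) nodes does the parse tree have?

[Or [Or [Or [Or [And [Not true]]] || [And [Not ! [Not p]]]] || [And [Not true]]] || [And [Not true]]]

13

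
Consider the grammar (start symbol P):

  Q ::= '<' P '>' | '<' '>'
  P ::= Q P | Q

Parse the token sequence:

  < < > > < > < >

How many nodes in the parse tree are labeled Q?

[P [Q < [P [Q < >]] >] [P [Q < >] [P [Q < >]]]]

4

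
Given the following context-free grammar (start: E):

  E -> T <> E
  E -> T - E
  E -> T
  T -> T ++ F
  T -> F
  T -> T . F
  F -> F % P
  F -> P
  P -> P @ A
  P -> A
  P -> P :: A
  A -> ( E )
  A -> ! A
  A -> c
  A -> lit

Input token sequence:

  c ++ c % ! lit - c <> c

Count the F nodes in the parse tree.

[E [T [T [F [P [A c]]]] ++ [F [F [P [A c]]] % [P [A ! [A lit]]]]] - [E [T [F [P [A c]]]] <> [E [T [F [P [A c]]]]]]]

5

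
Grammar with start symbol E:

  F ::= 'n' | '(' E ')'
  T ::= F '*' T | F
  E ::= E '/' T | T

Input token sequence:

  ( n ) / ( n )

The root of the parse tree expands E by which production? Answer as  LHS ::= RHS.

E ::= E '/' T

[E [E [T [F ( [E [T [F n]]] )]]] / [T [F ( [E [T [F n]]] )]]]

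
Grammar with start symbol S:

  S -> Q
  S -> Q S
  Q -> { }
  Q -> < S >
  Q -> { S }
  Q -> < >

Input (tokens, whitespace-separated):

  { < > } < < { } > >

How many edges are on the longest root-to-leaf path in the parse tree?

[S [Q { [S [Q < >]] }] [S [Q < [S [Q < [S [Q { }]] >]] >]]]

7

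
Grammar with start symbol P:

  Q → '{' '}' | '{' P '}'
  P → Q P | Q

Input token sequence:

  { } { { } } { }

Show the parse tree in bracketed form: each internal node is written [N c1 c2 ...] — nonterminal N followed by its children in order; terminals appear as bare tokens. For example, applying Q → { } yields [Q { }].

P
Q P
{ } P
{ } Q P
{ } { P } P
{ } { Q } P
{ } { { } } P
{ } { { } } Q
{ } { { } } { }

[P [Q { }] [P [Q { [P [Q { }]] }] [P [Q { }]]]]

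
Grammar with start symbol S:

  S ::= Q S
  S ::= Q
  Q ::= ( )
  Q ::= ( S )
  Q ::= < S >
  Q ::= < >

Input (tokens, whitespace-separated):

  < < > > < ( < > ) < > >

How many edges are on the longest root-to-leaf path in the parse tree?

[S [Q < [S [Q < >]] >] [S [Q < [S [Q ( [S [Q < >]] )] [S [Q < >]]] >]]]

7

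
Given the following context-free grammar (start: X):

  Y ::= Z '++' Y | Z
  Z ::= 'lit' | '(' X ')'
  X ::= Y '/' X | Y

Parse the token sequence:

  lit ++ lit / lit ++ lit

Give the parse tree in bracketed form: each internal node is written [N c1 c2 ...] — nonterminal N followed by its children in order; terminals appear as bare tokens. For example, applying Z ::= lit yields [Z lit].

[X [Y [Z lit] ++ [Y [Z lit]]] / [X [Y [Z lit] ++ [Y [Z lit]]]]]

X
Y / X
Z ++ Y / X
lit ++ Y / X
lit ++ Z / X
lit ++ lit / X
lit ++ lit / Y
lit ++ lit / Z ++ Y
lit ++ lit / lit ++ Y
lit ++ lit / lit ++ Z
lit ++ lit / lit ++ lit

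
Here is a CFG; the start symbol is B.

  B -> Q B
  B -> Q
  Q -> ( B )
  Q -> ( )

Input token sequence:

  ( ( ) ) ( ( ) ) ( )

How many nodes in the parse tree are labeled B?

[B [Q ( [B [Q ( )]] )] [B [Q ( [B [Q ( )]] )] [B [Q ( )]]]]

5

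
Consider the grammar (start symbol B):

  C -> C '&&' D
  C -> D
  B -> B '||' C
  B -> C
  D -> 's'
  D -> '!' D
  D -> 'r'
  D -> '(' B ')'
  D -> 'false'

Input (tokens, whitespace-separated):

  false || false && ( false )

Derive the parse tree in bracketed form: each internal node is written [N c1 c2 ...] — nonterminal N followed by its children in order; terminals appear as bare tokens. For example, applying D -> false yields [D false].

B
B || C
C || C
D || C
false || C
false || C && D
false || D && D
false || false && D
false || false && ( B )
false || false && ( C )
false || false && ( D )
false || false && ( false )

[B [B [C [D false]]] || [C [C [D false]] && [D ( [B [C [D false]]] )]]]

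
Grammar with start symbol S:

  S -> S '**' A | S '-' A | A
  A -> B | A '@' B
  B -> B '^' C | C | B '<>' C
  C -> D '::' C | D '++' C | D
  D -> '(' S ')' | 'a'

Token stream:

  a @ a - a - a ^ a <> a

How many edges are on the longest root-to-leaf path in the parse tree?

[S [S [S [A [A [B [C [D a]]]] @ [B [C [D a]]]]] - [A [B [C [D a]]]]] - [A [B [B [B [C [D a]]] ^ [C [D a]]] <> [C [D a]]]]]

8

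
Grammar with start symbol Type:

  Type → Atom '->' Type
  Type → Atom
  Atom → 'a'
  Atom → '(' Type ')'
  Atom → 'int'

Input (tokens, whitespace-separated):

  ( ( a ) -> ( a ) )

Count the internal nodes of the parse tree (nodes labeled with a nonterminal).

10

[Type [Atom ( [Type [Atom ( [Type [Atom a]] )] -> [Type [Atom ( [Type [Atom a]] )]]] )]]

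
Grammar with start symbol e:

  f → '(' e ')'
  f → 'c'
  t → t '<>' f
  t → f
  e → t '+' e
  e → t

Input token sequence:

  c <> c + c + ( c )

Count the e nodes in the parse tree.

4

[e [t [t [f c]] <> [f c]] + [e [t [f c]] + [e [t [f ( [e [t [f c]]] )]]]]]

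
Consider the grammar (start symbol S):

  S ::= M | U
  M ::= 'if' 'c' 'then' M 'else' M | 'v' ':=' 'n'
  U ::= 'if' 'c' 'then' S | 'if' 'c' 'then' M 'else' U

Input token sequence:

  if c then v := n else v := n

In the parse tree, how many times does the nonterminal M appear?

[S [M if c then [M v := n] else [M v := n]]]

3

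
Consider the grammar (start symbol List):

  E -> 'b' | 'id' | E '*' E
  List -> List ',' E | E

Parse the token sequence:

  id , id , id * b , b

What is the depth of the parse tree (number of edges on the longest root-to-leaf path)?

5

[List [List [List [List [E id]] , [E id]] , [E [E id] * [E b]]] , [E b]]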